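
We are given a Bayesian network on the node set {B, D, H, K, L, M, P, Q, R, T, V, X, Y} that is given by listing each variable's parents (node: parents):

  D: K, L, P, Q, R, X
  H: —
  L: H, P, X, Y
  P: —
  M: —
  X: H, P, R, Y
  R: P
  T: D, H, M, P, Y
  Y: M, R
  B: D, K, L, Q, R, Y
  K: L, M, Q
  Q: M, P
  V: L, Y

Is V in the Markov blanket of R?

A node's Markov blanket = Pa ∪ Ch ∪ (parents of Ch other than the node itself).
R's parents: P.
R's children: B, D, X, Y.
Co-parents of R (other parents of its children):
  Y also has parent M.
  parents(X) \ {R} = {H, P, Y}.
  parents(D) \ {R} = {K, L, P, Q, X}.
  parents(B) \ {R} = {D, K, L, Q, Y}.
MB(R) = {B, D, H, K, L, M, P, Q, X, Y}; V is not in this set.

No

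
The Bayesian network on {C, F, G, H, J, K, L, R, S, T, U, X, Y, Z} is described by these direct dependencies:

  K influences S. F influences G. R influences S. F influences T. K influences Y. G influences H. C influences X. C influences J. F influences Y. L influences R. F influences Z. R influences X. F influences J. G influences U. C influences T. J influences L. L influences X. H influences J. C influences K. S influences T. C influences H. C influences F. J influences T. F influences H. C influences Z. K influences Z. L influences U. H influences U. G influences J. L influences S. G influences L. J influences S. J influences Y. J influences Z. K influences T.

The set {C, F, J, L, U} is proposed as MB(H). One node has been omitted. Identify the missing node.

H has children J, U.
H's parents: C, F, G.
Co-parents of H (other parents of its children):
  J: C, F, G
  U: G, L
MB(H) = {C, F, G, J, L, U}.
Comparing with the claimed set, G is missing.

G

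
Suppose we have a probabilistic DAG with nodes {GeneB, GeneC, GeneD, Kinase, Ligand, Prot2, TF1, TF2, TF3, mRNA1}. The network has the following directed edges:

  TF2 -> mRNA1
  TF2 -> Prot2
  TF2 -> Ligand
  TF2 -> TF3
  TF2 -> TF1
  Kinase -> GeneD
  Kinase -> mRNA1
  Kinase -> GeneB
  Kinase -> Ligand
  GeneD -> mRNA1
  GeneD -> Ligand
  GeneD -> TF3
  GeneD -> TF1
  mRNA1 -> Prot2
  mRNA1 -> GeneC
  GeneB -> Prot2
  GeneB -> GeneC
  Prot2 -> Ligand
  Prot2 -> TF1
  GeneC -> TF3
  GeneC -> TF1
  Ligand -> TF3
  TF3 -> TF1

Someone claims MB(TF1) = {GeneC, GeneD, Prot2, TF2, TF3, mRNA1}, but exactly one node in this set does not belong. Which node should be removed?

mRNA1

TF1 has parents GeneC, GeneD, Prot2, TF2, TF3.
TF1's children: none.
With no children, TF1 has no spouses; the co-parent set is empty.
MB(TF1) = {GeneC, GeneD, Prot2, TF2, TF3}.
mRNA1 is neither a parent, child, nor co-parent of TF1, so it does not belong.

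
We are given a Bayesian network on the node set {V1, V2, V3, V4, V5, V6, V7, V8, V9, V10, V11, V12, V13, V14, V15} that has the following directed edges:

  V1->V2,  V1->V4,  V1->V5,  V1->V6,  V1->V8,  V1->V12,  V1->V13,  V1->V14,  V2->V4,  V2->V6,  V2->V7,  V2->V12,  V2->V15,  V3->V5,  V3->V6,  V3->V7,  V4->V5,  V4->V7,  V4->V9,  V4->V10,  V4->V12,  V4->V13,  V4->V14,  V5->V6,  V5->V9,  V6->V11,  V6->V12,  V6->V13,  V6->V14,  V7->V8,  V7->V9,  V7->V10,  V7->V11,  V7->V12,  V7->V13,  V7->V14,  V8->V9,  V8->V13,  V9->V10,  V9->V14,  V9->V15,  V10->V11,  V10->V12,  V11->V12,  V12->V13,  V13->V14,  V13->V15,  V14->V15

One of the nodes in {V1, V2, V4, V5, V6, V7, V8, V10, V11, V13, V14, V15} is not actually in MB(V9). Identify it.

Recall MB(v) = parents ∪ children ∪ spouses, where spouses are the other parents of v's children.
Ch(V9) = {V10, V14, V15}.
Pa(V9) = {V4, V5, V7, V8}.
For each child, the remaining parents (spouses of V9):
  V10's other parents are V4, V7.
  parents(V14) \ {V9} = {V1, V4, V6, V7, V13}.
  V15's other parents are V2, V13, V14.
MB(V9) = {V1, V2, V4, V5, V6, V7, V8, V10, V13, V14, V15}.
V11 is neither a parent, child, nor co-parent of V9, so it does not belong.

V11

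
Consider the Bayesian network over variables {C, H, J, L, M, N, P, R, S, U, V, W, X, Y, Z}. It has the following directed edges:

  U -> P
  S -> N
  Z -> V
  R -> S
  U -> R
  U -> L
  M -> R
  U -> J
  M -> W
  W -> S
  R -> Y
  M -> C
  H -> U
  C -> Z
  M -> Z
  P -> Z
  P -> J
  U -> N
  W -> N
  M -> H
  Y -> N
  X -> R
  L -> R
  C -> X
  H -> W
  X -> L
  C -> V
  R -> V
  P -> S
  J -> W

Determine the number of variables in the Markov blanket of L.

4

The Markov blanket of a node is its parents, its children, and the other parents of its children.
Parents of L: U, X.
L has child R.
Co-parents of L (other parents of its children):
  R: M, U, X
MB(L) = {M, R, U, X}, which has 4 nodes.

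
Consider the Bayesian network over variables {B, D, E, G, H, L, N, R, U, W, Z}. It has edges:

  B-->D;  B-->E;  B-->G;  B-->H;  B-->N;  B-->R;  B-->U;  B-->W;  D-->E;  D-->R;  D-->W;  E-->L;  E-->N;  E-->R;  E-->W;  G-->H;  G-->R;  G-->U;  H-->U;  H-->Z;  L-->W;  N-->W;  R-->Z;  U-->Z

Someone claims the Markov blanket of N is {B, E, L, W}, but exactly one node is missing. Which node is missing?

D

By definition, MB(N) is built from N's parents, N's children, and the co-parents of N.
Ch(N) = {W}.
Pa(N) = {B, E}.
Other parents of N's children:
  parents(W) \ {N} = {B, D, E, L}.
MB(N) = {B, D, E, L, W}.
Comparing with the claimed set, D is missing.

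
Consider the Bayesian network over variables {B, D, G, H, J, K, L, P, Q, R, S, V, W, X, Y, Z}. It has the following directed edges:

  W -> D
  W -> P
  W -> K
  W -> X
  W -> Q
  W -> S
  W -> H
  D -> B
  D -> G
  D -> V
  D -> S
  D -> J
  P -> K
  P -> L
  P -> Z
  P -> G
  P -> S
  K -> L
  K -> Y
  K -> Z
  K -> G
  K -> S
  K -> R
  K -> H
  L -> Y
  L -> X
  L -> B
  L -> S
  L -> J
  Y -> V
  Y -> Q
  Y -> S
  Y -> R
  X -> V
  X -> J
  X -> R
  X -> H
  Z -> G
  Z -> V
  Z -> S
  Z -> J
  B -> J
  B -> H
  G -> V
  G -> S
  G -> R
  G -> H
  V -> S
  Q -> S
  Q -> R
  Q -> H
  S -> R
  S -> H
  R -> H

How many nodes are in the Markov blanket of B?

B's parents: D, L.
Ch(B) = {H, J}.
Parents of each child, excluding B:
  J's other parents are D, L, X, Z.
  H also has parents G, K, Q, R, S, W, X.
MB(B) = {D, G, H, J, K, L, Q, R, S, W, X, Z}, which has 12 nodes.

12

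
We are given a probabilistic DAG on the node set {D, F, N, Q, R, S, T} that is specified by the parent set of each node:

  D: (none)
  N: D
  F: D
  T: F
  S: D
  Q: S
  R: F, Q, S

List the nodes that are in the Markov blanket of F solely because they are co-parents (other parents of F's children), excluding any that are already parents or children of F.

Children of F: R, T.
  T: —
  R: Q, S
Excluding nodes already adjacent to F (D, R, T), the co-parent-only contribution is {Q, S}.

{Q, S}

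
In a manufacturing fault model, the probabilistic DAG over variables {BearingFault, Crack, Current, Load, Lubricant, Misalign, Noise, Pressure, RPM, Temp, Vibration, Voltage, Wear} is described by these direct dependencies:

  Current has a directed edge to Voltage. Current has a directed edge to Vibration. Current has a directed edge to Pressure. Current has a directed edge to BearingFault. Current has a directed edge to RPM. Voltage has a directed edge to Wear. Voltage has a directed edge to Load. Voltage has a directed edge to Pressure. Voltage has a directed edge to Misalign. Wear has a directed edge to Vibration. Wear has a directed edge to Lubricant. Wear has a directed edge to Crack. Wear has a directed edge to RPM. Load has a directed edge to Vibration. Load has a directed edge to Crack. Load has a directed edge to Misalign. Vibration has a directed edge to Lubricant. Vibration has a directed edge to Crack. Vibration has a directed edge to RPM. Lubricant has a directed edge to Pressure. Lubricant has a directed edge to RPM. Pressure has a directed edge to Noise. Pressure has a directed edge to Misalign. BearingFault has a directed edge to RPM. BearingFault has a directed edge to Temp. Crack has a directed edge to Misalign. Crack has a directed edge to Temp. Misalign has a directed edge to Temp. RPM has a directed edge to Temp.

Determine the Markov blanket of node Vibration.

Recall MB(v) = parents ∪ children ∪ spouses, where spouses are the other parents of v's children.
Ch(Vibration) = {Crack, Lubricant, RPM}.
Vibration has parents Current, Load, Wear.
Parents of each child, excluding Vibration:
  Lubricant: Wear
  Crack: Load, Wear
  RPM: BearingFault, Current, Lubricant, Wear
MB(Vibration) = {BearingFault, Crack, Current, Load, Lubricant, RPM, Wear}.

{BearingFault, Crack, Current, Load, Lubricant, RPM, Wear}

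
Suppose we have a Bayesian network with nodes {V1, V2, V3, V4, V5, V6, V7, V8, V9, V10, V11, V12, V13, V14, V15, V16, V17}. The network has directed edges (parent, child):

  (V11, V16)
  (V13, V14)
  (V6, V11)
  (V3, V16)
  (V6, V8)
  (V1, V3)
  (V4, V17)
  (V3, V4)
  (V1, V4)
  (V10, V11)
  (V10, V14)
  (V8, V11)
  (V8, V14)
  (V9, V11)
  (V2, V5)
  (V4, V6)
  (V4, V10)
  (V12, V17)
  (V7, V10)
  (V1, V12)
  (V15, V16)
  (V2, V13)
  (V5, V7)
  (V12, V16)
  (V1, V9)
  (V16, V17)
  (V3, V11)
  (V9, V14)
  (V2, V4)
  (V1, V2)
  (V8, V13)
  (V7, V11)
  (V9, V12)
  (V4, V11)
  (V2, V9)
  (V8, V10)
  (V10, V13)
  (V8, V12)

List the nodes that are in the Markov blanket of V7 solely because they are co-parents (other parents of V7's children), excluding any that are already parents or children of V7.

{V3, V4, V6, V8, V9}

Children of V7: V10, V11.
  V10 also has parents V4, V8.
  V11 also has parents V3, V4, V6, V8, V9, V10.
Excluding nodes already adjacent to V7 (V5, V10, V11), the co-parent-only contribution is {V3, V4, V6, V8, V9}.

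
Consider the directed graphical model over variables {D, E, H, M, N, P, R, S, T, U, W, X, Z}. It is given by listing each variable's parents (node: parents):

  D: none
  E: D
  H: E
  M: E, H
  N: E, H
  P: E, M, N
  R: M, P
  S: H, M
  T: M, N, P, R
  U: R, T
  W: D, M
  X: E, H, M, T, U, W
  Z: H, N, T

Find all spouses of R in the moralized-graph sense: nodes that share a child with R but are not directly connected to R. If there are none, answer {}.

{N}

Children of R: T, U.
  parents(T) \ {R} = {M, N, P}.
  parents(U) \ {R} = {T}.
Excluding nodes already adjacent to R (M, P, T, U), the co-parent-only contribution is {N}.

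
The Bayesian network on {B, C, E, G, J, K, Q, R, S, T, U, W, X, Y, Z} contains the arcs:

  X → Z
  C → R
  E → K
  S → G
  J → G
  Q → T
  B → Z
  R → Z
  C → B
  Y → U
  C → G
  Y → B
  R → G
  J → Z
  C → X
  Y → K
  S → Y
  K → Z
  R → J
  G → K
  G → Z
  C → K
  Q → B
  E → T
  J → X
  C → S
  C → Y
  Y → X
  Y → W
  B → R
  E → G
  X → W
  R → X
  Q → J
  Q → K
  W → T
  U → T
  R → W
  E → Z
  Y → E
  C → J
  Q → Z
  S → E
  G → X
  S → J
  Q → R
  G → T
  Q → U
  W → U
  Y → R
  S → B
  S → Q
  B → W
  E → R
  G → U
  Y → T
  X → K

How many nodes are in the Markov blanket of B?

Pa(B) = {C, Q, S, Y}.
Ch(B) = {R, W, Z}.
Co-parents of B (other parents of its children):
  R: C, E, Q, Y
  W: R, X, Y
  Z: E, G, J, K, Q, R, X
MB(B) = {C, E, G, J, K, Q, R, S, W, X, Y, Z}, which has 12 nodes.

12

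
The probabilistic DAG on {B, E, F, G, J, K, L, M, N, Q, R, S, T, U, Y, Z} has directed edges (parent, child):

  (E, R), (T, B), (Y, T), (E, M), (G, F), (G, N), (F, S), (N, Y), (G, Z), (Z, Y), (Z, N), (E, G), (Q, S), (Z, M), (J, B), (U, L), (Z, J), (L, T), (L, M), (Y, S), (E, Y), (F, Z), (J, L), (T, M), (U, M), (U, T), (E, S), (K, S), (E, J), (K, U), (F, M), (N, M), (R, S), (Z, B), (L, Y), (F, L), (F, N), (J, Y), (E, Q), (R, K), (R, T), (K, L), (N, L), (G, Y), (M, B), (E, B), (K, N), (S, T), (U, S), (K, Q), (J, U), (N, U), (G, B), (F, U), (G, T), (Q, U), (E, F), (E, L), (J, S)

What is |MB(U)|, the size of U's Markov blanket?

Parents of U: F, J, K, N, Q.
U's children: L, M, S, T.
Co-parents of U (other parents of its children):
  L's other parents are E, F, J, K, N.
  S's other parents are E, F, J, K, Q, R, Y.
  T's other parents are G, L, R, S, Y.
  M's other parents are E, F, L, N, T, Z.
MB(U) = {E, F, G, J, K, L, M, N, Q, R, S, T, Y, Z}, which has 14 nodes.

14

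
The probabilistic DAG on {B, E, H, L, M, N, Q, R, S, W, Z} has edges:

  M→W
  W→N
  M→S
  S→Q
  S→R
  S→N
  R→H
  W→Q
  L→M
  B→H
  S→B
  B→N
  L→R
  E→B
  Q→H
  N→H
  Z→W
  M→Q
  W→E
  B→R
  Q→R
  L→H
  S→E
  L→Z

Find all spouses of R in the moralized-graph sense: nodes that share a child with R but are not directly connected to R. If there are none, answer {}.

{N}

Children of R: H.
  H: B, L, N, Q
Excluding nodes already adjacent to R (B, H, L, Q, S), the co-parent-only contribution is {N}.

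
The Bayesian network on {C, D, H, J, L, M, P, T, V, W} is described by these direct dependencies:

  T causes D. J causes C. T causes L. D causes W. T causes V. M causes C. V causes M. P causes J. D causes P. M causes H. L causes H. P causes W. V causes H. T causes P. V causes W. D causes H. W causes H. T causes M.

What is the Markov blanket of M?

{C, D, H, J, L, T, V, W}

A node's Markov blanket = Pa ∪ Ch ∪ (parents of Ch other than the node itself).
Pa(M) = {T, V}.
M has children C, H.
Other parents of M's children:
  C: J
  H: D, L, V, W
So the Markov blanket of M is {C, D, H, J, L, T, V, W}.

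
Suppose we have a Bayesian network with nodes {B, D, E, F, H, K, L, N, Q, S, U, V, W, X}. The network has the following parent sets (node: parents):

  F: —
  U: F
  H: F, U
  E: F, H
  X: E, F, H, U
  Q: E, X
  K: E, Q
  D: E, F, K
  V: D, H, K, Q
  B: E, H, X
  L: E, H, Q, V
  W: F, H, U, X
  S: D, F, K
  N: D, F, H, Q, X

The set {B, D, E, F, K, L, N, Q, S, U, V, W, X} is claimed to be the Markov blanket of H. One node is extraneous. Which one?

Pa(H) = {F, U}.
H's children: B, E, L, N, V, W, X.
For each child, the remaining parents (spouses of H):
  E: F
  X: E, F, U
  V: D, K, Q
  B: E, X
  L: E, Q, V
  W: F, U, X
  N: D, F, Q, X
MB(H) = {B, D, E, F, K, L, N, Q, U, V, W, X}.
S is neither a parent, child, nor co-parent of H, so it does not belong.

S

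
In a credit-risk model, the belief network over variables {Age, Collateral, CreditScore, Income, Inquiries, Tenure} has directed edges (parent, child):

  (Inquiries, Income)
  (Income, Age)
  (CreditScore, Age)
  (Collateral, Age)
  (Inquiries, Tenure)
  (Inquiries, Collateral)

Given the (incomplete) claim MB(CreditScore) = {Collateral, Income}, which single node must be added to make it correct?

The Markov blanket of a node is its parents, its children, and the other parents of its children.
Parents of CreditScore: none.
CreditScore's children: Age.
Co-parents of CreditScore (other parents of its children):
  Age's other parents are Collateral, Income.
MB(CreditScore) = {Age, Collateral, Income}.
Comparing with the claimed set, Age is missing.

Age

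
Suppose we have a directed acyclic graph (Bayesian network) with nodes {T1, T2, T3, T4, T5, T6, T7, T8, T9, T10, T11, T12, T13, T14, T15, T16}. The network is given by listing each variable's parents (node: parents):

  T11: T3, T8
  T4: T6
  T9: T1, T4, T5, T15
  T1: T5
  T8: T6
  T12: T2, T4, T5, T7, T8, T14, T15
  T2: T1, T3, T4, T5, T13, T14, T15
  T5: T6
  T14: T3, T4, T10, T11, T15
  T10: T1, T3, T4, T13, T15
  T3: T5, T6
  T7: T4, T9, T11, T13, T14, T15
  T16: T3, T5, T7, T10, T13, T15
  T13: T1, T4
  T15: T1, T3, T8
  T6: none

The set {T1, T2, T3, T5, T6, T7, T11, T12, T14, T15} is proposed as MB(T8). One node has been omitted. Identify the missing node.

T4

Recall MB(v) = parents ∪ children ∪ spouses, where spouses are the other parents of v's children.
Ch(T8) = {T11, T12, T15}.
T8 has parent T6.
Other parents of T8's children:
  T11 also has parent T3.
  parents(T15) \ {T8} = {T1, T3}.
  parents(T12) \ {T8} = {T2, T4, T5, T7, T14, T15}.
MB(T8) = {T1, T2, T3, T4, T5, T6, T7, T11, T12, T14, T15}.
Comparing with the claimed set, T4 is missing.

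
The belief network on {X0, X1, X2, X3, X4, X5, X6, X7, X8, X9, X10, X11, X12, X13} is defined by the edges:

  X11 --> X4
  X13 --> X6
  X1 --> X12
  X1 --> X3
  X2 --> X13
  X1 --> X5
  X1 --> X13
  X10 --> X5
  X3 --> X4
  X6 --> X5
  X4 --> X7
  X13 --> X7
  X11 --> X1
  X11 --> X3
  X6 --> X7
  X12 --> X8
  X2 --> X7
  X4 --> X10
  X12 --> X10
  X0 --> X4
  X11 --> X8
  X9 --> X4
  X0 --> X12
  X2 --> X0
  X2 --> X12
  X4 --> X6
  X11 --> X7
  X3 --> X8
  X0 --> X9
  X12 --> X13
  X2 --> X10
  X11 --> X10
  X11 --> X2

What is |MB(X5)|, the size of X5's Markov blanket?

A node's Markov blanket = Pa ∪ Ch ∪ (parents of Ch other than the node itself).
X5 has no children.
Pa(X5) = {X1, X6, X10}.
With no children, X5 has no spouses; the co-parent set is empty.
MB(X5) = {X1, X6, X10}, which has 3 nodes.

3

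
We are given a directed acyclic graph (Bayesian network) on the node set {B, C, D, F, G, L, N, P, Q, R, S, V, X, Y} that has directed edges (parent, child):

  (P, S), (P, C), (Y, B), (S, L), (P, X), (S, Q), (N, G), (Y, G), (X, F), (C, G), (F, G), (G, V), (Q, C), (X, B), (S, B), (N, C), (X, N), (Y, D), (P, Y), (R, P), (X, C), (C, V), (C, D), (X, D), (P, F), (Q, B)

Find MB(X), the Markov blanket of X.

Parents of X: P.
Ch(X) = {B, C, D, F, N}.
Parents of each child, excluding X:
  F also has parent P.
  B's other parents are Q, S, Y.
  N: no additional parents.
  C's other parents are N, P, Q.
  D's other parents are C, Y.
So the Markov blanket of X is {B, C, D, F, N, P, Q, S, Y}.

{B, C, D, F, N, P, Q, S, Y}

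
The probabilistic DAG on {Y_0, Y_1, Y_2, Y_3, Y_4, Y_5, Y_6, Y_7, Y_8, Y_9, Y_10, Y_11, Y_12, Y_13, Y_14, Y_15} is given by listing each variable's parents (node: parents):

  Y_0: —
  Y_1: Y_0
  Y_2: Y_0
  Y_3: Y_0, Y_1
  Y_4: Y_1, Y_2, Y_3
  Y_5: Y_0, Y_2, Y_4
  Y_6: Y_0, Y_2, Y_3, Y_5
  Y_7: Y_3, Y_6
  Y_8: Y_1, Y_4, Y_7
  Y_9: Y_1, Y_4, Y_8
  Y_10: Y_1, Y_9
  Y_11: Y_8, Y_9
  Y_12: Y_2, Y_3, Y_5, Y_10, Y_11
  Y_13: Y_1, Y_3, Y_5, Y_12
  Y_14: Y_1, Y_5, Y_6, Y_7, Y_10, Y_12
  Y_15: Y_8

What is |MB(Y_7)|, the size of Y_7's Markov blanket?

Recall MB(v) = parents ∪ children ∪ spouses, where spouses are the other parents of v's children.
Pa(Y_7) = {Y_3, Y_6}.
Y_7's children: Y_8, Y_14.
Parents of each child, excluding Y_7:
  parents(Y_8) \ {Y_7} = {Y_1, Y_4}.
  parents(Y_14) \ {Y_7} = {Y_1, Y_5, Y_6, Y_10, Y_12}.
MB(Y_7) = {Y_1, Y_3, Y_4, Y_5, Y_6, Y_8, Y_10, Y_12, Y_14}, which has 9 nodes.

9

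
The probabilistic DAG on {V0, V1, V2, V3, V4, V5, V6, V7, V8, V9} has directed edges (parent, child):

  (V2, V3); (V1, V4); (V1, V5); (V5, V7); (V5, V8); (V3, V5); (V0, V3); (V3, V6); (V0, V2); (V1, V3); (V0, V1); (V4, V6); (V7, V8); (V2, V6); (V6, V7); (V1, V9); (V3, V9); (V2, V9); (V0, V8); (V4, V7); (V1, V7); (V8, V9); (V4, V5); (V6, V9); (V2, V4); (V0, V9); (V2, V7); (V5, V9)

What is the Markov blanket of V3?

{V0, V1, V2, V4, V5, V6, V8, V9}

Parents of V3: V0, V1, V2.
Ch(V3) = {V5, V6, V9}.
For each child, the remaining parents (spouses of V3):
  V5's other parents are V1, V4.
  parents(V6) \ {V3} = {V2, V4}.
  parents(V9) \ {V3} = {V0, V1, V2, V5, V6, V8}.
MB(V3) = {V0, V1, V2, V4, V5, V6, V8, V9}.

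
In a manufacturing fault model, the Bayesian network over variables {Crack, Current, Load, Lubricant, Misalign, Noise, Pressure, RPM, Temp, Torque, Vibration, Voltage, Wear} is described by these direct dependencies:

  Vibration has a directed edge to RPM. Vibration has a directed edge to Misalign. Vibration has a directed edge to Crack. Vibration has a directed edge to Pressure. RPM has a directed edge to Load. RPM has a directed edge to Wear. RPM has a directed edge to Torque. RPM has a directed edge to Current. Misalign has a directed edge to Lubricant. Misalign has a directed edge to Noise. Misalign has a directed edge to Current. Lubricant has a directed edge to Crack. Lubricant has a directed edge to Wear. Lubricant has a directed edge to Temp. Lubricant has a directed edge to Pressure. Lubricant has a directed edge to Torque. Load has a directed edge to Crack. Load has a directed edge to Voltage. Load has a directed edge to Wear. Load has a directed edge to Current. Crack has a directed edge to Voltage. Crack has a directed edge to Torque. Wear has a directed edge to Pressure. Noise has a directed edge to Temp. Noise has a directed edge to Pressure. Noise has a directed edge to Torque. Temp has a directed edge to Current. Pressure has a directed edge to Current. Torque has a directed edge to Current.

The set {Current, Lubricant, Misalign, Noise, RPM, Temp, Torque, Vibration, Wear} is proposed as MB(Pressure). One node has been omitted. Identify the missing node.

Pressure has parents Lubricant, Noise, Vibration, Wear.
Children of Pressure: Current.
Parents of each child, excluding Pressure:
  Current: Load, Misalign, RPM, Temp, Torque
MB(Pressure) = {Current, Load, Lubricant, Misalign, Noise, RPM, Temp, Torque, Vibration, Wear}.
Comparing with the claimed set, Load is missing.

Load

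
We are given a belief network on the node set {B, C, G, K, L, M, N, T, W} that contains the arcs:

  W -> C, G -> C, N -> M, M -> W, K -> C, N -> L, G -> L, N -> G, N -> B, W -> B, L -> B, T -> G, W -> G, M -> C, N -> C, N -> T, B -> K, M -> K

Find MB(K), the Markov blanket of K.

K's parents: B, M.
Ch(K) = {C}.
Other parents of K's children:
  C: G, M, N, W
MB(K) = {B, C, G, M, N, W}.

{B, C, G, M, N, W}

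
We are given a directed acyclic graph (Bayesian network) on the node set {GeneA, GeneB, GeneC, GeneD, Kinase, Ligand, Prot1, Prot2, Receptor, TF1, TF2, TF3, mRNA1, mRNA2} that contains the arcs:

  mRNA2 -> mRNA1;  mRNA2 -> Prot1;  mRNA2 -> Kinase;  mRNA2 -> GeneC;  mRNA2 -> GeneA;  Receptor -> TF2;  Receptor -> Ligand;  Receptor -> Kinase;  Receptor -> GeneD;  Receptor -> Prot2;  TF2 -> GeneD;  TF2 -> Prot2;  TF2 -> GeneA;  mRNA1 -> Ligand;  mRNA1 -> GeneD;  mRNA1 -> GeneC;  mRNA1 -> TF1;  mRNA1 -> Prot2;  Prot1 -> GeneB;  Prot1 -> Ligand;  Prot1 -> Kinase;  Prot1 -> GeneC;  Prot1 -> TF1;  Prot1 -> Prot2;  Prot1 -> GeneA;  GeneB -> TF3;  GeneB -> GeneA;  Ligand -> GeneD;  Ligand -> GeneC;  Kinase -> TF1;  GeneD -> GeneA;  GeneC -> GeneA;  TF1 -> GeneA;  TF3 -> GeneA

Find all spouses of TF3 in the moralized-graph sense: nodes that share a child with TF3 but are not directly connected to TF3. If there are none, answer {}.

{GeneC, GeneD, Prot1, TF1, TF2, mRNA2}

Children of TF3: GeneA.
  GeneA also has parents GeneB, GeneC, GeneD, Prot1, TF1, TF2, mRNA2.
Excluding nodes already adjacent to TF3 (GeneA, GeneB), the co-parent-only contribution is {GeneC, GeneD, Prot1, TF1, TF2, mRNA2}.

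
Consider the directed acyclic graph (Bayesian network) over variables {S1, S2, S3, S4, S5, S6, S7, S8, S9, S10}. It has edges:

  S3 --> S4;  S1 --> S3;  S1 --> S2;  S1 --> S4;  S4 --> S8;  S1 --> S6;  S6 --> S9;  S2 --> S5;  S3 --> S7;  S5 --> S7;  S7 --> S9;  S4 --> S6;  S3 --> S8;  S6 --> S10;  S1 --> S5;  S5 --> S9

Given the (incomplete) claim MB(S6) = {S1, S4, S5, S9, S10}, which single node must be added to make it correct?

S7

Recall MB(v) = parents ∪ children ∪ spouses, where spouses are the other parents of v's children.
Parents of S6: S1, S4.
Children of S6: S9, S10.
Co-parents of S6 (other parents of its children):
  S9 also has parents S5, S7.
  S10 has no other parent.
MB(S6) = {S1, S4, S5, S7, S9, S10}.
Comparing with the claimed set, S7 is missing.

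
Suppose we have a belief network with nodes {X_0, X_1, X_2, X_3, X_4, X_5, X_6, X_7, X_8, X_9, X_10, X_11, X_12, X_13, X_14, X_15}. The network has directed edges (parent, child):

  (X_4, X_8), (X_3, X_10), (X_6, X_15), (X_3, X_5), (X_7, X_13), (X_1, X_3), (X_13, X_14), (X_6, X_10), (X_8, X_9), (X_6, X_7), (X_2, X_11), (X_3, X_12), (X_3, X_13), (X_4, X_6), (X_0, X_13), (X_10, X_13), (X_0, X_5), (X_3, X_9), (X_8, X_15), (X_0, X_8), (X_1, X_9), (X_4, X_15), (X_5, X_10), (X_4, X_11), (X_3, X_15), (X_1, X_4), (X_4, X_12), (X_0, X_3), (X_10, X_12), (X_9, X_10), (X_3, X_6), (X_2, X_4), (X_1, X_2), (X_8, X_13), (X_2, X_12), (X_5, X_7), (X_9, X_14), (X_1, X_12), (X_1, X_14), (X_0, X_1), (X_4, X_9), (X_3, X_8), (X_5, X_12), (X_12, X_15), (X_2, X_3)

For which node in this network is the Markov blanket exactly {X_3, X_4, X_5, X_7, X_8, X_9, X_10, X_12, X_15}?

X_6

The target node must have every member of {X_3, X_4, X_5, X_7, X_8, X_9, X_10, X_12, X_15} as a parent, child, or co-parent, and no others.
Parents of X_6: X_3, X_4; children: X_7, X_10, X_15; co-parents: X_3, X_4, X_5, X_8, X_9, X_12.
These exactly cover the given set, so the node is X_6.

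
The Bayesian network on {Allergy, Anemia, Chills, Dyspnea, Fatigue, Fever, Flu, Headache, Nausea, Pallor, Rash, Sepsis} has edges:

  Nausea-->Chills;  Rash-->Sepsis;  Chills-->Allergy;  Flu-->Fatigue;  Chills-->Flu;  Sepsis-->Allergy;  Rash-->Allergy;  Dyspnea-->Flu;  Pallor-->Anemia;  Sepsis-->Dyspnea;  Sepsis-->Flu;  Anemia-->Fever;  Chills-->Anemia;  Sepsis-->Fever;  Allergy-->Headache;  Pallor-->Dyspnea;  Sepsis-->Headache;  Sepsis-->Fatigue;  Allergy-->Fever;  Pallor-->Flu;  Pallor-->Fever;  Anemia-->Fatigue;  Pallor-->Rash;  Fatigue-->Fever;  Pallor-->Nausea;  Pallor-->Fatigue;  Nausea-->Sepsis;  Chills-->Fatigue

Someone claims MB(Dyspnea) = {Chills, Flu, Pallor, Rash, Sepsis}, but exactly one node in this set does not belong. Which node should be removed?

Rash

Dyspnea has child Flu.
Dyspnea has parents Pallor, Sepsis.
Parents of each child, excluding Dyspnea:
  Flu: Chills, Pallor, Sepsis
MB(Dyspnea) = {Chills, Flu, Pallor, Sepsis}.
Rash is neither a parent, child, nor co-parent of Dyspnea, so it does not belong.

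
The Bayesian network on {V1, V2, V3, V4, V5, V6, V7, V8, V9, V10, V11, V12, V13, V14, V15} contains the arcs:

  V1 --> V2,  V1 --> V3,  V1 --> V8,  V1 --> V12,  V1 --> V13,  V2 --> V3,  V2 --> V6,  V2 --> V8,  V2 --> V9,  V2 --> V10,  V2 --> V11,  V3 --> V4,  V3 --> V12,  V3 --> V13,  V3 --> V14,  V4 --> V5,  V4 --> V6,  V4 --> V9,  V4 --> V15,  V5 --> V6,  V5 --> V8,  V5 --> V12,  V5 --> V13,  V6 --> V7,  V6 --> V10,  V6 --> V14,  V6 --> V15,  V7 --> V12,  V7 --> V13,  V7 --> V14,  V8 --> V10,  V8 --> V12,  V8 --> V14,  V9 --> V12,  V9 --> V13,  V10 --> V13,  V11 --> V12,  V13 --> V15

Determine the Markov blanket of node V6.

{V2, V3, V4, V5, V7, V8, V10, V13, V14, V15}

The Markov blanket of a node is its parents, its children, and the other parents of its children.
V6's children: V7, V10, V14, V15.
Parents of V6: V2, V4, V5.
Co-parents of V6 (other parents of its children):
  V7 has no other parent.
  V10's other parents are V2, V8.
  V14 also has parents V3, V7, V8.
  parents(V15) \ {V6} = {V4, V13}.
Union: {V2, V4, V5} ∪ {V7, V10, V14, V15} ∪ {V2, V3, V4, V7, V8, V13} = {V2, V3, V4, V5, V7, V8, V10, V13, V14, V15}.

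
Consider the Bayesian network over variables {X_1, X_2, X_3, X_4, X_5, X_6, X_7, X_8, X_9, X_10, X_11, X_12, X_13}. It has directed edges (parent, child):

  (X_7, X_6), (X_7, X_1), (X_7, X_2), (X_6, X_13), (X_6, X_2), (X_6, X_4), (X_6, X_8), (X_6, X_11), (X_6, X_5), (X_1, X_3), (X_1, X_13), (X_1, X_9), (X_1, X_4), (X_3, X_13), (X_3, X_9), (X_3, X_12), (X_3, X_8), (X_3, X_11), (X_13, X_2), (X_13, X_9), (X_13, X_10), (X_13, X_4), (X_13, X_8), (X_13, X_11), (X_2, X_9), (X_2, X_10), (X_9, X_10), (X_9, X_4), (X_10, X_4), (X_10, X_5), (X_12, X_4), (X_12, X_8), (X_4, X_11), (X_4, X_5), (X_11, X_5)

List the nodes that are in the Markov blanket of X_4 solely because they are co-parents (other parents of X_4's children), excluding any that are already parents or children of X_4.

Children of X_4: X_5, X_11.
  parents(X_11) \ {X_4} = {X_3, X_6, X_13}.
  X_5's other parents are X_6, X_10, X_11.
Excluding nodes already adjacent to X_4 (X_1, X_5, X_6, X_9, X_10, X_11, X_12, X_13), the co-parent-only contribution is {X_3}.

{X_3}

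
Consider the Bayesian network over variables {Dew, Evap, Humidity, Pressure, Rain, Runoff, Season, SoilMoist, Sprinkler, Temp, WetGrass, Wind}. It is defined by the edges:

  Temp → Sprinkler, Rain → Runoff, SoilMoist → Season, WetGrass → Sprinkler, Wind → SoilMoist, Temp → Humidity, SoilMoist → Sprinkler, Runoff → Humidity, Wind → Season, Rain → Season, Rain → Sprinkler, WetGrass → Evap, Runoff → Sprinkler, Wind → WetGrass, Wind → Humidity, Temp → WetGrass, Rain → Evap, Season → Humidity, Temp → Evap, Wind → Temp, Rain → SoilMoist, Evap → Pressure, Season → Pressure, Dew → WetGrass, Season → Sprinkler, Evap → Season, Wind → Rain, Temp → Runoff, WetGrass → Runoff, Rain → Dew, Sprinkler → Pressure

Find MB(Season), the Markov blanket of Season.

Pa(Season) = {Evap, Rain, SoilMoist, Wind}.
Ch(Season) = {Humidity, Pressure, Sprinkler}.
Parents of each child, excluding Season:
  parents(Sprinkler) \ {Season} = {Rain, Runoff, SoilMoist, Temp, WetGrass}.
  Humidity's other parents are Runoff, Temp, Wind.
  Pressure also has parents Evap, Sprinkler.
Taking the union gives {Evap, Humidity, Pressure, Rain, Runoff, SoilMoist, Sprinkler, Temp, WetGrass, Wind}.

{Evap, Humidity, Pressure, Rain, Runoff, SoilMoist, Sprinkler, Temp, WetGrass, Wind}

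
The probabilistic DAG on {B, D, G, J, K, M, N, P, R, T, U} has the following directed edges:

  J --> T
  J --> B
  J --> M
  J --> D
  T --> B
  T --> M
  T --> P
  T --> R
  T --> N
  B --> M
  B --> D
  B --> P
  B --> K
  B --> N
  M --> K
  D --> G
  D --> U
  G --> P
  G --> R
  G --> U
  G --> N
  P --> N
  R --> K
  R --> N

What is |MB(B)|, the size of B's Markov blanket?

9

Pa(B) = {J, T}.
Ch(B) = {D, K, M, N, P}.
Parents of each child, excluding B:
  parents(M) \ {B} = {J, T}.
  D also has parent J.
  P also has parents G, T.
  K's other parents are M, R.
  N also has parents G, P, R, T.
MB(B) = {D, G, J, K, M, N, P, R, T}, which has 9 nodes.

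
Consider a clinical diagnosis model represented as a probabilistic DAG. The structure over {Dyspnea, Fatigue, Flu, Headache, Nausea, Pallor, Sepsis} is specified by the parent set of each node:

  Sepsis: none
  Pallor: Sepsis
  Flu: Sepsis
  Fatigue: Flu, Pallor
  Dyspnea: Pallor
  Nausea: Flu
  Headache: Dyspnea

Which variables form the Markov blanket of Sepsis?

{Flu, Pallor}

A node's Markov blanket = Pa ∪ Ch ∪ (parents of Ch other than the node itself).
Parents of Sepsis: none.
Children of Sepsis: Flu, Pallor.
Other parents of Sepsis's children:
  Pallor: —
  Flu: —
Taking the union gives {Flu, Pallor}.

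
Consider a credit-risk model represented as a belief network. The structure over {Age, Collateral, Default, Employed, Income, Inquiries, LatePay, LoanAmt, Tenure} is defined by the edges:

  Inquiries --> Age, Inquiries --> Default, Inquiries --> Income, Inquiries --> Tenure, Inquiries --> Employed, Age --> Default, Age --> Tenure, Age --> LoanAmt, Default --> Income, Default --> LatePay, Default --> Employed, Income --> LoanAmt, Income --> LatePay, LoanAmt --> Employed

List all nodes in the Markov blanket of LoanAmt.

{Age, Default, Employed, Income, Inquiries}

A node's Markov blanket = Pa ∪ Ch ∪ (parents of Ch other than the node itself).
Children of LoanAmt: Employed.
LoanAmt has parents Age, Income.
Parents of each child, excluding LoanAmt:
  Employed also has parents Default, Inquiries.
Union: {Age, Income} ∪ {Employed} ∪ {Default, Inquiries} = {Age, Default, Employed, Income, Inquiries}.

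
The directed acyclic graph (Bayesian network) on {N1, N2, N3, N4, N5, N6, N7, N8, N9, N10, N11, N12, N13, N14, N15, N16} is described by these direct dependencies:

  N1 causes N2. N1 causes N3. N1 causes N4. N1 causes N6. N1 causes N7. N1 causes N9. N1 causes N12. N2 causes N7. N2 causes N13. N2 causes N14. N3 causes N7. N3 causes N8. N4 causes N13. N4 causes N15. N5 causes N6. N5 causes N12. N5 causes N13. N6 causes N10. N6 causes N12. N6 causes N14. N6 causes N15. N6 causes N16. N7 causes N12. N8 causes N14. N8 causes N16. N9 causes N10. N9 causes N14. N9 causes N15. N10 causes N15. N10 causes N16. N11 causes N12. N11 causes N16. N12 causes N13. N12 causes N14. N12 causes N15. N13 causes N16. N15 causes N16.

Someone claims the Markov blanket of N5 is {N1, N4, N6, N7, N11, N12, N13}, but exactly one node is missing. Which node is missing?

N2

N5 has no parents.
N5 has children N6, N12, N13.
For each child, the remaining parents (spouses of N5):
  parents(N6) \ {N5} = {N1}.
  N12's other parents are N1, N6, N7, N11.
  N13 also has parents N2, N4, N12.
MB(N5) = {N1, N2, N4, N6, N7, N11, N12, N13}.
Comparing with the claimed set, N2 is missing.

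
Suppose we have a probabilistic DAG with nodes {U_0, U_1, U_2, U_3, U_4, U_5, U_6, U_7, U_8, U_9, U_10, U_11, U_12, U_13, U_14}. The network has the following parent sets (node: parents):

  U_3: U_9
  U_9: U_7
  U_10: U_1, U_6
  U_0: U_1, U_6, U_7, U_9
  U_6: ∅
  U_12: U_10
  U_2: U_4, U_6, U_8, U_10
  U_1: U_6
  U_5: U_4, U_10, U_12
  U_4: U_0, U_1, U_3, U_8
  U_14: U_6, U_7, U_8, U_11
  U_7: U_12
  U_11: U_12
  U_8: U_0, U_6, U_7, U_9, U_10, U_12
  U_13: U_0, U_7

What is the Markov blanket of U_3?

{U_0, U_1, U_4, U_8, U_9}

Pa(U_3) = {U_9}.
Children of U_3: U_4.
Parents of each child, excluding U_3:
  U_4's other parents are U_0, U_1, U_8.
So the Markov blanket of U_3 is {U_0, U_1, U_4, U_8, U_9}.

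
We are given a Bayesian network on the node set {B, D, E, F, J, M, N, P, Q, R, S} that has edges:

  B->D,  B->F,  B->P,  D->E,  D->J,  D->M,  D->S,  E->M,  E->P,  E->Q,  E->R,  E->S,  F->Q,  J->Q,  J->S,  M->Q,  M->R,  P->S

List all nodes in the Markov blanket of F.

F's parents: B.
F's children: Q.
Parents of each child, excluding F:
  Q's other parents are E, J, M.
MB(F) = {B, E, J, M, Q}.

{B, E, J, M, Q}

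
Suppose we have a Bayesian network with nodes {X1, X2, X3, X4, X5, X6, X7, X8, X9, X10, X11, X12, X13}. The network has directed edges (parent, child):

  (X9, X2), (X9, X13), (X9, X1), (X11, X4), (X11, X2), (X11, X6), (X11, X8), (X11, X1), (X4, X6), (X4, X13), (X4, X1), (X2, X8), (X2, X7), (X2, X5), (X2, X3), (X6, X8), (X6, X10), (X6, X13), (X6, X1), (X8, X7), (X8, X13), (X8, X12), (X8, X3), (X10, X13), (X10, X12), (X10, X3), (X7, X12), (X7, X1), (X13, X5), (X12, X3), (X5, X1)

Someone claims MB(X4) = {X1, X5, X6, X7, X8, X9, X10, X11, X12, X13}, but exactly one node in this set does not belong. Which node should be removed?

X12

Recall MB(v) = parents ∪ children ∪ spouses, where spouses are the other parents of v's children.
X4's children: X1, X6, X13.
X4 has parent X11.
Co-parents of X4 (other parents of its children):
  X6's other parent is X11.
  X13's other parents are X6, X8, X9, X10.
  X1's other parents are X5, X6, X7, X9, X11.
MB(X4) = {X1, X5, X6, X7, X8, X9, X10, X11, X13}.
X12 is neither a parent, child, nor co-parent of X4, so it does not belong.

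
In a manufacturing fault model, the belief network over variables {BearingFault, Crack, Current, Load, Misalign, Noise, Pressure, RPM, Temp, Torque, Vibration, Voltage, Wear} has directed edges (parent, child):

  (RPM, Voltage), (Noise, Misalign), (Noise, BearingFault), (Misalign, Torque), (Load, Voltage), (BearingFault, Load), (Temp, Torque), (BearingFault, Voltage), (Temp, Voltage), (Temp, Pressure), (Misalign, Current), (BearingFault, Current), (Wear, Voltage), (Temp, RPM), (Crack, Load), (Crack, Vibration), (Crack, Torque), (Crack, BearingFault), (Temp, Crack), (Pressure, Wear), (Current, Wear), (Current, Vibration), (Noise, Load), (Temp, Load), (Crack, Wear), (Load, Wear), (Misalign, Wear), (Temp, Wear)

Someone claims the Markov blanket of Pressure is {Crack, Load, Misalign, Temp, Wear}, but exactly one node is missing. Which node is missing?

Pressure has parent Temp.
Children of Pressure: Wear.
Parents of each child, excluding Pressure:
  Wear's other parents are Crack, Current, Load, Misalign, Temp.
MB(Pressure) = {Crack, Current, Load, Misalign, Temp, Wear}.
Comparing with the claimed set, Current is missing.

Current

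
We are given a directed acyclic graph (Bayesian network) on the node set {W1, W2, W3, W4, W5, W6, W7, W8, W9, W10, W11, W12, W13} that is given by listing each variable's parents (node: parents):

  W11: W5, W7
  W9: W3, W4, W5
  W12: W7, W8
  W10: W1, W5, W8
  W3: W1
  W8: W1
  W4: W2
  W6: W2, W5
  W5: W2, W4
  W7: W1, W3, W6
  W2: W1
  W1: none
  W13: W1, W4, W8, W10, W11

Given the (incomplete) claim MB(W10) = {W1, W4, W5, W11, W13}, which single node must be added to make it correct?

W8

A node's Markov blanket = Pa ∪ Ch ∪ (parents of Ch other than the node itself).
Parents of W10: W1, W5, W8.
W10 has child W13.
Co-parents of W10 (other parents of its children):
  W13: W1, W4, W8, W11
MB(W10) = {W1, W4, W5, W8, W11, W13}.
Comparing with the claimed set, W8 is missing.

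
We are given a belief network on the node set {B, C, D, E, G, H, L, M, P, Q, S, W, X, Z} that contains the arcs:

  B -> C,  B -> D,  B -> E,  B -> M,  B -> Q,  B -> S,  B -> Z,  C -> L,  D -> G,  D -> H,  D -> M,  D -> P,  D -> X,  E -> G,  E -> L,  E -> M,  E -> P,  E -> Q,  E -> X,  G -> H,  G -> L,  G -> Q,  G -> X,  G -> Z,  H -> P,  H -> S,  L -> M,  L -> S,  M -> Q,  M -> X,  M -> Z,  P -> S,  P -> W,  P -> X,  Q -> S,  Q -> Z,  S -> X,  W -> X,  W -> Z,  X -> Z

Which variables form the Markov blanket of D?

{B, E, G, H, L, M, P, S, W, X}

A node's Markov blanket = Pa ∪ Ch ∪ (parents of Ch other than the node itself).
Ch(D) = {G, H, M, P, X}.
Parents of D: B.
Co-parents of D (other parents of its children):
  G also has parent E.
  H also has parent G.
  parents(M) \ {D} = {B, E, L}.
  P also has parents E, H.
  X's other parents are E, G, M, P, S, W.
Taking the union gives {B, E, G, H, L, M, P, S, W, X}.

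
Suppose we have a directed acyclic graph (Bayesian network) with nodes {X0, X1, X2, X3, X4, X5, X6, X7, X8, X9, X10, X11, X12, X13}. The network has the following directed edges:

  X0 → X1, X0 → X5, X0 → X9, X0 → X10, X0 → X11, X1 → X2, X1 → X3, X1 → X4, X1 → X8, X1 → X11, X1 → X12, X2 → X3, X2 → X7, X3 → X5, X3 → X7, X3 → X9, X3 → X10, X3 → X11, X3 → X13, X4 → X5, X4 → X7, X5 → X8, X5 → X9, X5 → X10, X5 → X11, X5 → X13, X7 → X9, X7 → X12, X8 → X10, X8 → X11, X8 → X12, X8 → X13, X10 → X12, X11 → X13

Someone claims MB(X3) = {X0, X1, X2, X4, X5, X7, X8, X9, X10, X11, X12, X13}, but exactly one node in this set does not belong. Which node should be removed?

X12

By definition, MB(X3) is built from X3's parents, X3's children, and the co-parents of X3.
Parents of X3: X1, X2.
Ch(X3) = {X5, X7, X9, X10, X11, X13}.
Parents of each child, excluding X3:
  parents(X5) \ {X3} = {X0, X4}.
  X7 also has parents X2, X4.
  X9 also has parents X0, X5, X7.
  X10's other parents are X0, X5, X8.
  X11's other parents are X0, X1, X5, X8.
  parents(X13) \ {X3} = {X5, X8, X11}.
MB(X3) = {X0, X1, X2, X4, X5, X7, X8, X9, X10, X11, X13}.
X12 is neither a parent, child, nor co-parent of X3, so it does not belong.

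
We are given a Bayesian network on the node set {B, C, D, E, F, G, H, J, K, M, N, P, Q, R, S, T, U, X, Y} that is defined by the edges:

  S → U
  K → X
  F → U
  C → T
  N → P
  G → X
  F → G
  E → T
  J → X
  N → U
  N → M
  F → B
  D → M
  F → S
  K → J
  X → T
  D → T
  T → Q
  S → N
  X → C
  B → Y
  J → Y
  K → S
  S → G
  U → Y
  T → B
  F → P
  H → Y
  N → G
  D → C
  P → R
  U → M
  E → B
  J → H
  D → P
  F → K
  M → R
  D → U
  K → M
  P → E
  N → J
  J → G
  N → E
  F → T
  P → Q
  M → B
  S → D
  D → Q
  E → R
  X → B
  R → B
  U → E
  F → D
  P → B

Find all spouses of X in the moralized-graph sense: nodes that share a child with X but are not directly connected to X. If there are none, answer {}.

{D, E, F, M, P, R}

Children of X: B, C, T.
  C also has parent D.
  T also has parents C, D, E, F.
  B's other parents are E, F, M, P, R, T.
Excluding nodes already adjacent to X (B, C, G, J, K, T), the co-parent-only contribution is {D, E, F, M, P, R}.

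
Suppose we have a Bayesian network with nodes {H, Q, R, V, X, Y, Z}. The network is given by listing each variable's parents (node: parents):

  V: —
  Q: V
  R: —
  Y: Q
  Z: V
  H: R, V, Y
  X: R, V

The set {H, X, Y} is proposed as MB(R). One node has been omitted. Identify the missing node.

By definition, MB(R) is built from R's parents, R's children, and the co-parents of R.
Pa(R) = {}.
Ch(R) = {H, X}.
Co-parents of R (other parents of its children):
  H: V, Y
  X: V
MB(R) = {H, V, X, Y}.
Comparing with the claimed set, V is missing.

V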